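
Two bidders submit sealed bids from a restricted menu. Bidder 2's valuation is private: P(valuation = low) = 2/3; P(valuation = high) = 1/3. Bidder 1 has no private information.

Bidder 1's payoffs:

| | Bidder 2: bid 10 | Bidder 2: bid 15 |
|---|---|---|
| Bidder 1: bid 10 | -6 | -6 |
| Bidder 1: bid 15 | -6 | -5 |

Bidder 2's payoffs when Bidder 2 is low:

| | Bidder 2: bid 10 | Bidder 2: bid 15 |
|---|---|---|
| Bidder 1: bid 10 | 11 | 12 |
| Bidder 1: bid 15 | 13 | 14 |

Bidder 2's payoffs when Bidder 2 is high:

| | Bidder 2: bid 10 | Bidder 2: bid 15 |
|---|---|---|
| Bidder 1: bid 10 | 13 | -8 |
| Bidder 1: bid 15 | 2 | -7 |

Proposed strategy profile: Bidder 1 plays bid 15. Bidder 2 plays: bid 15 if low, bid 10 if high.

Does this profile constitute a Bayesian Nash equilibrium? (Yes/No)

A profile is a BNE iff every type of every player is best-responding given beliefs about the other side.
Bidder 1 plays bid 15: E[bid 15] = 2/3·(-5) + 1/3·(-6) = -16/3; E[bid 10] = -6. Best-responding. ✓
Bidder 2 (valuation low), facing bid 15: bid 10 gives 13, bid 15 gives 14. Proposed bid 15 is best. ✓
Bidder 2 (valuation high), facing bid 15: bid 10 gives 2, bid 15 gives -7. Proposed bid 10 is best. ✓

Yes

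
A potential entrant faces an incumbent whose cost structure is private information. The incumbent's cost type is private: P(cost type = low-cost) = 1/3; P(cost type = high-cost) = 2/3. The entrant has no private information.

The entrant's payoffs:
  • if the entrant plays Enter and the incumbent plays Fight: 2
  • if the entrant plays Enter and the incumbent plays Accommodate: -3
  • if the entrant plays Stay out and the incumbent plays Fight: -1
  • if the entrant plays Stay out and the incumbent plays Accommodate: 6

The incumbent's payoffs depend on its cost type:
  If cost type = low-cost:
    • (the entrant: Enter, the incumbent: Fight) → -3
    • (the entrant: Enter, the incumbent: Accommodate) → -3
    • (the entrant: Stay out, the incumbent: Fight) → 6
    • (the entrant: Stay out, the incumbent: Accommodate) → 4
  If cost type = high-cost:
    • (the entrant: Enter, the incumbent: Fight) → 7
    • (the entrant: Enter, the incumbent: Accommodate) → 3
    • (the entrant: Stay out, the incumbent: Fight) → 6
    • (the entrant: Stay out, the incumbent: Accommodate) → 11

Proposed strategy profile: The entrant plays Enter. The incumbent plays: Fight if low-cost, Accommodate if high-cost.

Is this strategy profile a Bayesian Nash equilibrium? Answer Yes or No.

No

The entrant plays Enter: E[Enter] = 1/3·(2) + 2/3·(-3) = -4/3; E[Stay out] = 11/3. Not best-responding. ✗
The incumbent (cost type low-cost), facing Enter: Fight gives -3, Accommodate gives -3. Proposed Fight is best. ✓
The incumbent (cost type high-cost), facing Enter: Fight gives 7, Accommodate gives 3. Proposed Accommodate is not best — profitable deviation exists. ✗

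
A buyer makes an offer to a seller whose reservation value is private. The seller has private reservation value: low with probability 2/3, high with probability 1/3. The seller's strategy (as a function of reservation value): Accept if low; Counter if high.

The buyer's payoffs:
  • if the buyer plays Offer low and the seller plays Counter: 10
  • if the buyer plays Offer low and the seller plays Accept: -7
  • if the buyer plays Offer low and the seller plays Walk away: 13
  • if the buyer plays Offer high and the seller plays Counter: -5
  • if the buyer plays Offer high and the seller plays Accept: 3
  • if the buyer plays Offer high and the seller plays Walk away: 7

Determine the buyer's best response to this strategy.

Offer high

Compute the buyer's expected payoff for each action, taking the expectation over the seller's type.
E[Offer low] = 2/3·(-7) + 1/3·(10) = -4/3
E[Offer high] = 2/3·(3) + 1/3·(-5) = 1/3
Best response: Offer high (1/3 is the largest).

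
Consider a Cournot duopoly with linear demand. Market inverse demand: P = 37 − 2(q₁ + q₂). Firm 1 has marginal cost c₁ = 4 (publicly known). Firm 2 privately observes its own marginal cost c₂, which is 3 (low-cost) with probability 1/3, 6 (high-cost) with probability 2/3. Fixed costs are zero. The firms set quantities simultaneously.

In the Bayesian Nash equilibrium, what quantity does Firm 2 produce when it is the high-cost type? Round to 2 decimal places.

Firm 2 with cost c maximizes (37 − 2(q₁+q₂) − c)·q₂, giving q₂(c) = (37 − c − 2q₁)/4.
E[c₂] = 1/3·3 + 2/3·6 = 5
Firm 1's FOC against E[q₂] yields q₁ = (37 − 2·4 + E[c₂])/6 = (37 − 8 + 5)/6 = 5.66667.
q₂(high-cost) = (37 − 6 − 2·5.66667)/4 = 4.91667.

4.92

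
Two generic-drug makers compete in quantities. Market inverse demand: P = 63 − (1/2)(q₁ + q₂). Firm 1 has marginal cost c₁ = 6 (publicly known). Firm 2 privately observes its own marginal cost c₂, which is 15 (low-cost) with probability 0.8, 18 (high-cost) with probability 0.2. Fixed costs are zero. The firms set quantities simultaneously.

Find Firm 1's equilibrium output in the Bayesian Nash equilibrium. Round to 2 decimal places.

Firm 2 with cost c maximizes (63 − (1/2)(q₁+q₂) − c)·q₂, giving q₂(c) = (63 − c − (1/2)q₁).
E[c₂] = 0.8·15 + 0.2·18 = 15.6
Firm 1's FOC against E[q₂] yields q₁ = (63 − 2·6 + E[c₂])/(3/2) = (63 − 12 + 15.6)/(3/2) = 44.4.

44.40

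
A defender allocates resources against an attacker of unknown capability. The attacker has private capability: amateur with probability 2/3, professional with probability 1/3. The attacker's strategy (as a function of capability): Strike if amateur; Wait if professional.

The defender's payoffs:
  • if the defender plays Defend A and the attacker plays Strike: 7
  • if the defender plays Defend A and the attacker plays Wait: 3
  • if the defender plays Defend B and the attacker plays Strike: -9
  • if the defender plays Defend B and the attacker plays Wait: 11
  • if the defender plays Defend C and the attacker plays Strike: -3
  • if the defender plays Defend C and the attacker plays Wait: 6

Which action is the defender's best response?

E[Defend A] = 2/3·(7) + 1/3·(3) = 17/3
E[Defend B] = 2/3·(-9) + 1/3·(11) = -7/3
E[Defend C] = 2/3·(-3) + 1/3·(6) = 0
Best response: Defend A (17/3 is the largest).

Defend A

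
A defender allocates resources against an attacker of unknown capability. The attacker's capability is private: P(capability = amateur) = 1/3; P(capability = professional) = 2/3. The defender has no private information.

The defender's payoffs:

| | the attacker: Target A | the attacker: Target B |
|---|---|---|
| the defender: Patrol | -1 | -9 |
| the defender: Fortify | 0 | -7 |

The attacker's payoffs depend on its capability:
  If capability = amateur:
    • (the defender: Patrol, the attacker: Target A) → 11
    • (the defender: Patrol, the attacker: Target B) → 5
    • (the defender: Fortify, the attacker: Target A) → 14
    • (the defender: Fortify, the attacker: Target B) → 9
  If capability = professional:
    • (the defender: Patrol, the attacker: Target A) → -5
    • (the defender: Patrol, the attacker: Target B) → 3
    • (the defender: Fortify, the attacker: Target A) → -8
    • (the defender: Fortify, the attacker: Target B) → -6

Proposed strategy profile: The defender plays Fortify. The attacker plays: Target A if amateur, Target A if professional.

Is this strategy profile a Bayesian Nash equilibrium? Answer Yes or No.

No

The defender plays Fortify: E[Fortify] = 1/3·(0) + 2/3·(0) = 0; E[Patrol] = -1. Best-responding. ✓
The attacker (capability amateur), facing Fortify: Target A gives 14, Target B gives 9. Proposed Target A is best. ✓
The attacker (capability professional), facing Fortify: Target A gives -8, Target B gives -6. Proposed Target A is not best — profitable deviation exists. ✗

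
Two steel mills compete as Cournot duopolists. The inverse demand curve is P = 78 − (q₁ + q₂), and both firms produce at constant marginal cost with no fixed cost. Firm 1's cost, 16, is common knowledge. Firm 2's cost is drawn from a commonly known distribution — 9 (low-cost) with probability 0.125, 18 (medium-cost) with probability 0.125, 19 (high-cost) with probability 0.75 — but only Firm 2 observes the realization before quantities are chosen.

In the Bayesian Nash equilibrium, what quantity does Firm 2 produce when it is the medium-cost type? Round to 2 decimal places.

19.40

Type-c best response for Firm 2: q₂(c) = (78 − c)/2 − q₁/2.
Firm 1 maximizes expected profit; its first-order condition is 78 − 2q₁ − E[q₂] − 16 = 0.
Substituting E[q₂] and solving: E[c₂] = 17.625, so q₁ = (78 − 2·16 + 17.625)/3 = 21.2083.
q₂(medium-cost) = (78 − 18 − 21.2083)/2 = 19.3958.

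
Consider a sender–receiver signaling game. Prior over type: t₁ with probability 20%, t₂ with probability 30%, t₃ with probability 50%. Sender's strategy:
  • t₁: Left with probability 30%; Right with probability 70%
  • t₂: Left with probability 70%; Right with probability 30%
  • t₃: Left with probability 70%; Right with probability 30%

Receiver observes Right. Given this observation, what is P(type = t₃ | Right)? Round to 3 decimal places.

0.395

P(Right) = 0.2·0.7 + 0.3·0.3 + 0.5·0.3 = 0.38
P(t₃ | Right) = (0.5·0.3) / 0.38 = 0.15 / 0.38 = 0.394737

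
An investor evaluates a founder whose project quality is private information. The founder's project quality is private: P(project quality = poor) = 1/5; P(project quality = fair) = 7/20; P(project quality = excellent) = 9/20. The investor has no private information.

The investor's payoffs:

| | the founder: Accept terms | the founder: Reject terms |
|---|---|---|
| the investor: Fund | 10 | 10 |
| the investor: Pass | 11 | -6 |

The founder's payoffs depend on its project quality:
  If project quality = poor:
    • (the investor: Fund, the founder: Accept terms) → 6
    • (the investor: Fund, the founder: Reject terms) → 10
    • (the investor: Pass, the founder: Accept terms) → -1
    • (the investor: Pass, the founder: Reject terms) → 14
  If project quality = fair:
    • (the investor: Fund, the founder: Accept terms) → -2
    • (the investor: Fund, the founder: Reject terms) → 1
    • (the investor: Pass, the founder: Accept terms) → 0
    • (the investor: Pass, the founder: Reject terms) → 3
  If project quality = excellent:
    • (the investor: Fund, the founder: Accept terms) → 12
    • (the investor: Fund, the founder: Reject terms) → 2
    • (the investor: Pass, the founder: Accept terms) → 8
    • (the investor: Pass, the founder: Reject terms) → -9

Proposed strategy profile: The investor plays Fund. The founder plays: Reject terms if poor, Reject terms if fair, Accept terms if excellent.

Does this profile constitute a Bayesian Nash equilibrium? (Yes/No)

A profile is a BNE iff every type of every player is best-responding given beliefs about the other side.
The investor plays Fund: E[Fund] = 1/5·(10) + 7/20·(10) + 9/20·(10) = 10; E[Pass] = 33/20. Best-responding. ✓
The founder (project quality poor), facing Fund: Accept terms gives 6, Reject terms gives 10. Proposed Reject terms is best. ✓
The founder (project quality fair), facing Fund: Accept terms gives -2, Reject terms gives 1. Proposed Reject terms is best. ✓
The founder (project quality excellent), facing Fund: Accept terms gives 12, Reject terms gives 2. Proposed Accept terms is best. ✓

Yes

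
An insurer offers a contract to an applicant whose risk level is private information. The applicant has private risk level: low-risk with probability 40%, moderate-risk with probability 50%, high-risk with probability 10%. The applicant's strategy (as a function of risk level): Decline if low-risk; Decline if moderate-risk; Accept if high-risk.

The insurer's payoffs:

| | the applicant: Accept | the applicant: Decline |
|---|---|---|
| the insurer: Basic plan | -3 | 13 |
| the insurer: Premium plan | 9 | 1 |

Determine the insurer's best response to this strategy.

Basic plan

Compute the insurer's expected payoff for each action, taking the expectation over the applicant's type.
E[Basic plan] = 0.4·(13) + 0.5·(13) + 0.1·(-3) = 11.4
E[Premium plan] = 0.4·(1) + 0.5·(1) + 0.1·(9) = 1.8
Best response: Basic plan (11.4 is the largest).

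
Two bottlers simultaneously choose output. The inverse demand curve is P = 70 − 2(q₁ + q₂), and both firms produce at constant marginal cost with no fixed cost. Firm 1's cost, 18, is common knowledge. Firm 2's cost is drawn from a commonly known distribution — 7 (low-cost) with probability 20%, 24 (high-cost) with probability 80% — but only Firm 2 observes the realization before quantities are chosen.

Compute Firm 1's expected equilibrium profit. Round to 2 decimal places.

Type-c best response for Firm 2: q₂(c) = (70 − c)/4 − q₁/2.
Firm 1 maximizes expected profit; its first-order condition is 70 − 4q₁ − 2E[q₂] − 18 = 0.
Substituting E[q₂] and solving: E[c₂] = 20.6, so q₁ = (70 − 2·18 + 20.6)/6 = 9.1.
E[P] = 70 − 2·(q₁ + E[q₂]) = 36.2; Firm 1's expected profit = (E[P] − 18)·q₁ = (36.2 − 18)·9.1 = 165.62.

165.62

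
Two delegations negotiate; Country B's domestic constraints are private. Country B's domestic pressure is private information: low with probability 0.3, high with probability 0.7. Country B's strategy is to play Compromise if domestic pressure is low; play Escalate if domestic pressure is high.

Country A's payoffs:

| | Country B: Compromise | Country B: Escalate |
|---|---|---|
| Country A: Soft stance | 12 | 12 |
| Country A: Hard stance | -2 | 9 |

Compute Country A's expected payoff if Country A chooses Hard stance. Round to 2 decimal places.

E[Hard stance] = 0.3·(-2) + 0.7·9 = (-0.6) + 6.3 = 5.7

5.70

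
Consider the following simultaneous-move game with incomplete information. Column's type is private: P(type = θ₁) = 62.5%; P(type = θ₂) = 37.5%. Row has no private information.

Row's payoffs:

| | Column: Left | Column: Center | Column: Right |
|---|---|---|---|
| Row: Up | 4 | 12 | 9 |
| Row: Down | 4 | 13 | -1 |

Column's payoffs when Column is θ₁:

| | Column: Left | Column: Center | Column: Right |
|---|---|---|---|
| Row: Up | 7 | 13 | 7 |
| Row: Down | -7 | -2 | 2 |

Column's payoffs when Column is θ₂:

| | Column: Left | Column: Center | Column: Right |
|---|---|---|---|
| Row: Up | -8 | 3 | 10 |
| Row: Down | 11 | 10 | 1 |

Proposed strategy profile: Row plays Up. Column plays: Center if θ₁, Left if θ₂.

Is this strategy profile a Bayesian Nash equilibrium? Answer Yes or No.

No

Row plays Up: E[Up] = 0.625·(12) + 0.375·(4) = 9; E[Down] = 9.625. Not best-responding. ✗
Column (type θ₁), facing Up: Left gives 7, Center gives 13, Right gives 7. Proposed Center is best. ✓
Column (type θ₂), facing Up: Left gives -8, Center gives 3, Right gives 10. Proposed Left is not best — profitable deviation exists. ✗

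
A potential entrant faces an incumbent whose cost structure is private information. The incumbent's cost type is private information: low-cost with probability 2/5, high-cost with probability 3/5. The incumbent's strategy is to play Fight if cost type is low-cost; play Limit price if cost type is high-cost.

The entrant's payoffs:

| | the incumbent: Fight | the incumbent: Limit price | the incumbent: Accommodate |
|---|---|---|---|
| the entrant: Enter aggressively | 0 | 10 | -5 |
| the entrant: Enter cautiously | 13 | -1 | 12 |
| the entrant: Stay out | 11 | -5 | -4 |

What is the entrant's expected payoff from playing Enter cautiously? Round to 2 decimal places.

4.60

E[Enter cautiously] = 2/5·13 + 3/5·(-1) = 26/5 + (-3/5) = 23/5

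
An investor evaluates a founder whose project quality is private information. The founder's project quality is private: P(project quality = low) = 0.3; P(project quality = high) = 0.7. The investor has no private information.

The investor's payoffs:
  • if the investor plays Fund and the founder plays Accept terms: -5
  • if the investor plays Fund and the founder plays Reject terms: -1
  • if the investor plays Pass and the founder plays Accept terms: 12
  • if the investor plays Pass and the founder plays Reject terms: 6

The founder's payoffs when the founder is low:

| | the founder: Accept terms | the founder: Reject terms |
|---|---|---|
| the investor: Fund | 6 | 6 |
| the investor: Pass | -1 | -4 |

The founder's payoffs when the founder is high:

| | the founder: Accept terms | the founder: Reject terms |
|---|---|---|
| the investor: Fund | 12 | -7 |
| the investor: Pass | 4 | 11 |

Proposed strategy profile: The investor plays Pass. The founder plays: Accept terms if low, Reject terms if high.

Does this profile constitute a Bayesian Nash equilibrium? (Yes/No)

Yes

The investor plays Pass: E[Pass] = 0.3·(12) + 0.7·(6) = 7.8; E[Fund] = -2.2. Best-responding. ✓
The founder (project quality low), facing Pass: Accept terms gives -1, Reject terms gives -4. Proposed Accept terms is best. ✓
The founder (project quality high), facing Pass: Accept terms gives 4, Reject terms gives 11. Proposed Reject terms is best. ✓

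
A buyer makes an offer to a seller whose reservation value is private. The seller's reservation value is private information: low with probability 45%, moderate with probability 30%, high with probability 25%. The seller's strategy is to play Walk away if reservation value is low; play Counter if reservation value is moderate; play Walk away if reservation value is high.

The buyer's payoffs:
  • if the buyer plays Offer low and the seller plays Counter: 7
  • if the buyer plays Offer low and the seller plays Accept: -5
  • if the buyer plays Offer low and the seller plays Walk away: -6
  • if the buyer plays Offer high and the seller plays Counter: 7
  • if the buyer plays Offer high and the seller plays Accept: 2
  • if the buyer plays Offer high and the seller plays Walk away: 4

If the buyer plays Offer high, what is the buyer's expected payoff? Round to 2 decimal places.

E[Offer high] = 0.45·4 + 0.3·7 + 0.25·4 = 1.8 + 2.1 + 1 = 4.9

4.90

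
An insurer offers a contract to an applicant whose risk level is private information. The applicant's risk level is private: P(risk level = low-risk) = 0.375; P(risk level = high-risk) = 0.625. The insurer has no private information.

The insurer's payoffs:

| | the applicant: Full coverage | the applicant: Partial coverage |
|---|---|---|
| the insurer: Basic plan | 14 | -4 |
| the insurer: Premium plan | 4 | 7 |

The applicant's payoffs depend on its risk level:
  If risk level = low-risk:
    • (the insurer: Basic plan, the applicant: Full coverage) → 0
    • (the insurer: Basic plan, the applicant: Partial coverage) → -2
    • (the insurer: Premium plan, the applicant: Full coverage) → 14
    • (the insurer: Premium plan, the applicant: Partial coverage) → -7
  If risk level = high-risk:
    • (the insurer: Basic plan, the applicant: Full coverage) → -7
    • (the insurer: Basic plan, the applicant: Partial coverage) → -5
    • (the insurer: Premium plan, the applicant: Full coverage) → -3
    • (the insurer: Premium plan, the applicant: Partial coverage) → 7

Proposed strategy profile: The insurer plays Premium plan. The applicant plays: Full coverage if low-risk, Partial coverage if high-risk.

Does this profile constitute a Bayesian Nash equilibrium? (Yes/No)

Yes

A profile is a BNE iff every type of every player is best-responding given beliefs about the other side.
The insurer plays Premium plan: E[Premium plan] = 0.375·(4) + 0.625·(7) = 5.875; E[Basic plan] = 2.75. Best-responding. ✓
The applicant (risk level low-risk), facing Premium plan: Full coverage gives 14, Partial coverage gives -7. Proposed Full coverage is best. ✓
The applicant (risk level high-risk), facing Premium plan: Full coverage gives -3, Partial coverage gives 7. Proposed Partial coverage is best. ✓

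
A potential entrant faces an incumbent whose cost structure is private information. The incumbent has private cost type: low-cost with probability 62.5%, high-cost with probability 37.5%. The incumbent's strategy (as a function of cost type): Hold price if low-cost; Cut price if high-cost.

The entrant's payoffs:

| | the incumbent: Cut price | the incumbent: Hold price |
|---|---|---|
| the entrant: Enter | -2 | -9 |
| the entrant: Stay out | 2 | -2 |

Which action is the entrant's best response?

E[Enter] = 0.625·(-9) + 0.375·(-2) = -6.375
E[Stay out] = 0.625·(-2) + 0.375·(2) = -0.5
Best response: Stay out (-0.5 is the largest).

Stay out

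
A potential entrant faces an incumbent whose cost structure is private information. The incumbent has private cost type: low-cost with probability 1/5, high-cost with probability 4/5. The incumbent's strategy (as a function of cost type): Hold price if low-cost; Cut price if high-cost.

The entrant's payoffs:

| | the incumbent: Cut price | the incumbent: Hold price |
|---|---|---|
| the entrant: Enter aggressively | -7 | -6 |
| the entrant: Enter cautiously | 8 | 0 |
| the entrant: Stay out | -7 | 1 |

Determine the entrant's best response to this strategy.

E[Enter aggressively] = 1/5·(-6) + 4/5·(-7) = -34/5
E[Enter cautiously] = 1/5·(0) + 4/5·(8) = 32/5
E[Stay out] = 1/5·(1) + 4/5·(-7) = -27/5
Best response: Enter cautiously (32/5 is the largest).

Enter cautiously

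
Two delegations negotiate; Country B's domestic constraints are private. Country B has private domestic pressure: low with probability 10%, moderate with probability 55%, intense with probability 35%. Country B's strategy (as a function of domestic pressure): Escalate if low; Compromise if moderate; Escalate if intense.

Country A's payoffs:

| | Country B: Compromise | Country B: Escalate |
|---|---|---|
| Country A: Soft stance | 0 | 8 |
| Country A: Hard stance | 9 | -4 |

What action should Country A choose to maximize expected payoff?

Compute Country A's expected payoff for each action, taking the expectation over Country B's type.
E[Soft stance] = 0.1·(8) + 0.55·(0) + 0.35·(8) = 3.6
E[Hard stance] = 0.1·(-4) + 0.55·(9) + 0.35·(-4) = 3.15
Best response: Soft stance (3.6 is the largest).

Soft stance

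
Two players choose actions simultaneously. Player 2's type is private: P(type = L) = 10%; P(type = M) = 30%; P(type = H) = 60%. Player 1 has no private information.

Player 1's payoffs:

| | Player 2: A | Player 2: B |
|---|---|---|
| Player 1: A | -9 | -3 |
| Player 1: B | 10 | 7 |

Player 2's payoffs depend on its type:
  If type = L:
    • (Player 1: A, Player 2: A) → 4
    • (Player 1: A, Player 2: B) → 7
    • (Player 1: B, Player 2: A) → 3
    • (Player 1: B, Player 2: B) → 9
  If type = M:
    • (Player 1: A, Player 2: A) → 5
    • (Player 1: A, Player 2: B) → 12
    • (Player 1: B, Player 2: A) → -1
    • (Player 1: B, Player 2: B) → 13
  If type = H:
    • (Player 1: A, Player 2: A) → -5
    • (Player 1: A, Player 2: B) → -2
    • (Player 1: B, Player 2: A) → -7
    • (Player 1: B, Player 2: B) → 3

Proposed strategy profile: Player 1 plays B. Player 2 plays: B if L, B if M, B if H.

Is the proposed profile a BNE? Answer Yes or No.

A profile is a BNE iff every type of every player is best-responding given beliefs about the other side.
Player 1 plays B: E[B] = 0.1·(7) + 0.3·(7) + 0.6·(7) = 7; E[A] = -3. Best-responding. ✓
Player 2 (type L), facing B: A gives 3, B gives 9. Proposed B is best. ✓
Player 2 (type M), facing B: A gives -1, B gives 13. Proposed B is best. ✓
Player 2 (type H), facing B: A gives -7, B gives 3. Proposed B is best. ✓

Yes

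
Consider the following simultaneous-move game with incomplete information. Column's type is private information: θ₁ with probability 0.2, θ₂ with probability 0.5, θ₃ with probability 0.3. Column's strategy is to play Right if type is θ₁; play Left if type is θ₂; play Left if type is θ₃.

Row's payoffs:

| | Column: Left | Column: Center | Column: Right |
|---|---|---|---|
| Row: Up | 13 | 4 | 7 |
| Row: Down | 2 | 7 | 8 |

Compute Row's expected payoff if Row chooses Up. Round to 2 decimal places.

E[Up] = 0.2·7 + 0.5·13 + 0.3·13 = 1.4 + 6.5 + 3.9 = 11.8

11.80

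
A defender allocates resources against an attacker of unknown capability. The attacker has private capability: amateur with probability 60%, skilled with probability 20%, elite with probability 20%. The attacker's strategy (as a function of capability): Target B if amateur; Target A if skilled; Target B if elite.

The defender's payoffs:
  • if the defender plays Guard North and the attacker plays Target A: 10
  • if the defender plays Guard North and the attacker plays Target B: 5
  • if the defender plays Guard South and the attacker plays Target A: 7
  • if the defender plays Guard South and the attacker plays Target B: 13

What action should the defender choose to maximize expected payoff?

E[Guard North] = 0.6·(5) + 0.2·(10) + 0.2·(5) = 6
E[Guard South] = 0.6·(13) + 0.2·(7) + 0.2·(13) = 11.8
Best response: Guard South (11.8 is the largest).

Guard South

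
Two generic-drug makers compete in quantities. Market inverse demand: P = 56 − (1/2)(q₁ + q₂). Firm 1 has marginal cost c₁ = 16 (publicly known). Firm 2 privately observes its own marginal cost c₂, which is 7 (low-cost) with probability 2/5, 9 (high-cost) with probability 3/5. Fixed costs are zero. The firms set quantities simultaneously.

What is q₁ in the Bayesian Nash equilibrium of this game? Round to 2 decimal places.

Firm 2 with cost c maximizes (56 − (1/2)(q₁+q₂) − c)·q₂, giving q₂(c) = (56 − c − (1/2)q₁).
E[c₂] = 2/5·7 + 3/5·9 = 8.2
Firm 1's FOC against E[q₂] yields q₁ = (56 − 2·16 + E[c₂])/(3/2) = (56 − 32 + 8.2)/(3/2) = 21.4667.

21.47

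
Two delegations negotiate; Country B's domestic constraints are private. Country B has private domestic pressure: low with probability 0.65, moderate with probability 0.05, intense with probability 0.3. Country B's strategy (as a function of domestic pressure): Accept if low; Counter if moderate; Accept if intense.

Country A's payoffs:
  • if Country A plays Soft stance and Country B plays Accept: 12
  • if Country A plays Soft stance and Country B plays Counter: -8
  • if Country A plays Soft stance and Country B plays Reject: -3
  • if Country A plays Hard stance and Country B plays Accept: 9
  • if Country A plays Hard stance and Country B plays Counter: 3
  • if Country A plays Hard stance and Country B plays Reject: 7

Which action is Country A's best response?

E[Soft stance] = 0.65·(12) + 0.05·(-8) + 0.3·(12) = 11
E[Hard stance] = 0.65·(9) + 0.05·(3) + 0.3·(9) = 8.7
Best response: Soft stance (11 is the largest).

Soft stance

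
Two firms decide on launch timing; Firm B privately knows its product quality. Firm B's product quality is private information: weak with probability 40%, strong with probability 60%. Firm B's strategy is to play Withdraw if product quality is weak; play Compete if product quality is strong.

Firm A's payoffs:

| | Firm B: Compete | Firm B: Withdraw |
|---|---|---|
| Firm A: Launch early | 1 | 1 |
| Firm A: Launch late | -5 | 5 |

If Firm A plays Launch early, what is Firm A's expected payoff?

Take the expectation over Firm B's product quality, weighting each type's action by its prior probability.
E[Launch early] = 0.4·1 + 0.6·1 = 0.4 + 0.6 = 1

1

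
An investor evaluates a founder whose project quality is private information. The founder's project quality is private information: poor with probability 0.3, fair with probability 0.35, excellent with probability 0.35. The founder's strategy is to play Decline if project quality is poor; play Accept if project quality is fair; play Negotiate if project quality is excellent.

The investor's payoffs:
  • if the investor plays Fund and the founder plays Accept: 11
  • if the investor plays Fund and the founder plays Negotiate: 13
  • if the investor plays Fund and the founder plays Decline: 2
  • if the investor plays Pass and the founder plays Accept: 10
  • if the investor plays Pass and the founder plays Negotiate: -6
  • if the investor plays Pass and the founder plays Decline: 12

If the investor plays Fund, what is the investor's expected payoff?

9

E[Fund] = 0.3·2 + 0.35·11 + 0.35·13 = 0.6 + 3.85 + 4.55 = 9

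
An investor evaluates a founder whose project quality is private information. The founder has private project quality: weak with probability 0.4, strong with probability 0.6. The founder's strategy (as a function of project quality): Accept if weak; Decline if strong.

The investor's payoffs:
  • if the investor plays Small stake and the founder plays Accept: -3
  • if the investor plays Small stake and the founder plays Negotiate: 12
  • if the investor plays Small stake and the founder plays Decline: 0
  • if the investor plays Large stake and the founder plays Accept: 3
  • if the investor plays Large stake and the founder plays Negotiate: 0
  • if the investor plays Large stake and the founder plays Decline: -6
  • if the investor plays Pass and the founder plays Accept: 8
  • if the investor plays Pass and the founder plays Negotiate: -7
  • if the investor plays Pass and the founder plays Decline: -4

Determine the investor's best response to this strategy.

Compute the investor's expected payoff for each action, taking the expectation over the founder's type.
E[Small stake] = 0.4·(-3) + 0.6·(0) = -1.2
E[Large stake] = 0.4·(3) + 0.6·(-6) = -2.4
E[Pass] = 0.4·(8) + 0.6·(-4) = 0.8
Best response: Pass (0.8 is the largest).

Pass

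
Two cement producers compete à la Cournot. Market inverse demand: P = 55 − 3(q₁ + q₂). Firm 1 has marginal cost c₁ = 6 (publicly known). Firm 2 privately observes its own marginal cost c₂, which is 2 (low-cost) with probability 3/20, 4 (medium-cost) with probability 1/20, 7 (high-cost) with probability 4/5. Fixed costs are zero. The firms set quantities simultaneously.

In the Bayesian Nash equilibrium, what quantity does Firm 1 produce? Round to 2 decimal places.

5.46

Type-c best response for Firm 2: q₂(c) = (55 − c)/6 − q₁/2.
Firm 1 maximizes expected profit; its first-order condition is 55 − 6q₁ − 3E[q₂] − 6 = 0.
Substituting E[q₂] and solving: E[c₂] = 6.1, so q₁ = (55 − 2·6 + 6.1)/9 = 5.45556.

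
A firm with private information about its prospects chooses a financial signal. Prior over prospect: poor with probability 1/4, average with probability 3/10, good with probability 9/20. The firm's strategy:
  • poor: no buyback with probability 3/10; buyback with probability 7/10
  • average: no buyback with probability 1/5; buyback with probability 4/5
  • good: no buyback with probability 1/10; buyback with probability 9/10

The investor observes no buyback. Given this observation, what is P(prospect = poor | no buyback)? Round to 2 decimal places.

Apply Bayes' rule using the sender's strategy as the likelihood.
P(no buyback) = (1/4)·(3/10) + (3/10)·(1/5) + (9/20)·(1/10) = 9/50
P(poor | no buyback) = ((1/4)·(3/10)) / (9/50) = (3/40) / (9/50) = 5/12

0.42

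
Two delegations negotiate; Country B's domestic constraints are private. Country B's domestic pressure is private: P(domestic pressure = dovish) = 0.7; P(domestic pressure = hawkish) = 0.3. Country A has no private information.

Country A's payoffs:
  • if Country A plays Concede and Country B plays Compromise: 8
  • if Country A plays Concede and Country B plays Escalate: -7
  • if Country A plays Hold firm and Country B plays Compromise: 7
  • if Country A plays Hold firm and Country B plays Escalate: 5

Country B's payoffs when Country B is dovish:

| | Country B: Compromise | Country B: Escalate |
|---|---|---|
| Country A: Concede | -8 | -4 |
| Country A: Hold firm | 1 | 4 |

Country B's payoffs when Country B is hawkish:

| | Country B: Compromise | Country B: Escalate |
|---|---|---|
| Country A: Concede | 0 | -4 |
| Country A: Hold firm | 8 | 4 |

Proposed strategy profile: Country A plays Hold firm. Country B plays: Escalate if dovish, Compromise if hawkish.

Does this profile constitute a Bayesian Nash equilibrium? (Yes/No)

Yes

A profile is a BNE iff every type of every player is best-responding given beliefs about the other side.
Country A plays Hold firm: E[Hold firm] = 0.7·(5) + 0.3·(7) = 5.6; E[Concede] = -2.5. Best-responding. ✓
Country B (domestic pressure dovish), facing Hold firm: Compromise gives 1, Escalate gives 4. Proposed Escalate is best. ✓
Country B (domestic pressure hawkish), facing Hold firm: Compromise gives 8, Escalate gives 4. Proposed Compromise is best. ✓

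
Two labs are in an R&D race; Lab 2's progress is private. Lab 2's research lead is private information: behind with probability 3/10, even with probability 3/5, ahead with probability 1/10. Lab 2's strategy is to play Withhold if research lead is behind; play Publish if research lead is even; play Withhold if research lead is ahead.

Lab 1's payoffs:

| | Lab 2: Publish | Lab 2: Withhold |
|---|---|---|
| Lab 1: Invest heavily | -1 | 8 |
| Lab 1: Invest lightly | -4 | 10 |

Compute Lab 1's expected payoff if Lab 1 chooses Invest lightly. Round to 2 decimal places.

Take the expectation over Lab 2's research lead, weighting each type's action by its prior probability.
E[Invest lightly] = 3/10·10 + 3/5·(-4) + 1/10·10 = 3 + (-12/5) + 1 = 8/5

1.60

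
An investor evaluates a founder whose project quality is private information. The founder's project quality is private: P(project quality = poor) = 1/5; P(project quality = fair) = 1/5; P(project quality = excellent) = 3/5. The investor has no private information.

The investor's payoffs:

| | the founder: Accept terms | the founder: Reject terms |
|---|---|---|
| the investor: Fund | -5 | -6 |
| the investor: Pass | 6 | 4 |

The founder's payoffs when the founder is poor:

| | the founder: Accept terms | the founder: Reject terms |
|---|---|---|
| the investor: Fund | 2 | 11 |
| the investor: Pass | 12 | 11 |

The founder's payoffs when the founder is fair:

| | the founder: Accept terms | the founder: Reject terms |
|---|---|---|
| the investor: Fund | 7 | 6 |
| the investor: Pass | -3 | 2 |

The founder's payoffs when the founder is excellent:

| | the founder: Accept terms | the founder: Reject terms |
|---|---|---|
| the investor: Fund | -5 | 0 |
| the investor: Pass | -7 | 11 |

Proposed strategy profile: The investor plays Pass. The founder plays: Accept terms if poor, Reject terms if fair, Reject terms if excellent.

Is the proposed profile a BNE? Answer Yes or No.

A profile is a BNE iff every type of every player is best-responding given beliefs about the other side.
The investor plays Pass: E[Pass] = 1/5·(6) + 1/5·(4) + 3/5·(4) = 22/5; E[Fund] = -29/5. Best-responding. ✓
The founder (project quality poor), facing Pass: Accept terms gives 12, Reject terms gives 11. Proposed Accept terms is best. ✓
The founder (project quality fair), facing Pass: Accept terms gives -3, Reject terms gives 2. Proposed Reject terms is best. ✓
The founder (project quality excellent), facing Pass: Accept terms gives -7, Reject terms gives 11. Proposed Reject terms is best. ✓

Yes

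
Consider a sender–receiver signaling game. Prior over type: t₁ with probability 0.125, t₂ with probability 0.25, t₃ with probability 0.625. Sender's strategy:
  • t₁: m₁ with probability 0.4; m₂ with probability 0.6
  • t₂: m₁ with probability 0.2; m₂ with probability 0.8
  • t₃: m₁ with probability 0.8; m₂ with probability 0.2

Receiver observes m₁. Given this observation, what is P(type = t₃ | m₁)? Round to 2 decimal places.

P(m₁) = 0.125·0.4 + 0.25·0.2 + 0.625·0.8 = 0.6
P(t₃ | m₁) = (0.625·0.8) / 0.6 = 0.5 / 0.6 = 0.833333

0.83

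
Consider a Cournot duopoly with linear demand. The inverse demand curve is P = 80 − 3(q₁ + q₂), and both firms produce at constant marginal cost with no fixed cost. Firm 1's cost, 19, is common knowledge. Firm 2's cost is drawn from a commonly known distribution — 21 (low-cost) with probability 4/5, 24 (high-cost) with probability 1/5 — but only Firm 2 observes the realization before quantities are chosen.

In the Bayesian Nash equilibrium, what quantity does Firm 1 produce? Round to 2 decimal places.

7.07

Firm 2 with cost c maximizes (80 − 3(q₁+q₂) − c)·q₂, giving q₂(c) = (80 − c − 3q₁)/6.
E[c₂] = 4/5·21 + 1/5·24 = 21.6
Firm 1's FOC against E[q₂] yields q₁ = (80 − 2·19 + E[c₂])/9 = (80 − 38 + 21.6)/9 = 7.06667.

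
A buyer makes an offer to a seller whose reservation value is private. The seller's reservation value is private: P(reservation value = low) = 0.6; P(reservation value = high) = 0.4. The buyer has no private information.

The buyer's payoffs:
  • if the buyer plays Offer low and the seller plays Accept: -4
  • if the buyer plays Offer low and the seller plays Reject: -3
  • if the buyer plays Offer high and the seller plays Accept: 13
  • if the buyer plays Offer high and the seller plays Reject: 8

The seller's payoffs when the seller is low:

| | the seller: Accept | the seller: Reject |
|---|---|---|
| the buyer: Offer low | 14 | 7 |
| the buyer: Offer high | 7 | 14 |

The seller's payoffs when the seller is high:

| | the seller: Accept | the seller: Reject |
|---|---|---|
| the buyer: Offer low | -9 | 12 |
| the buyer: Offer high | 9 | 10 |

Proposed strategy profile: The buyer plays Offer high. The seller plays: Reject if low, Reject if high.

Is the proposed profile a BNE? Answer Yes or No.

Yes

The buyer plays Offer high: E[Offer high] = 0.6·(8) + 0.4·(8) = 8; E[Offer low] = -3. Best-responding. ✓
The seller (reservation value low), facing Offer high: Accept gives 7, Reject gives 14. Proposed Reject is best. ✓
The seller (reservation value high), facing Offer high: Accept gives 9, Reject gives 10. Proposed Reject is best. ✓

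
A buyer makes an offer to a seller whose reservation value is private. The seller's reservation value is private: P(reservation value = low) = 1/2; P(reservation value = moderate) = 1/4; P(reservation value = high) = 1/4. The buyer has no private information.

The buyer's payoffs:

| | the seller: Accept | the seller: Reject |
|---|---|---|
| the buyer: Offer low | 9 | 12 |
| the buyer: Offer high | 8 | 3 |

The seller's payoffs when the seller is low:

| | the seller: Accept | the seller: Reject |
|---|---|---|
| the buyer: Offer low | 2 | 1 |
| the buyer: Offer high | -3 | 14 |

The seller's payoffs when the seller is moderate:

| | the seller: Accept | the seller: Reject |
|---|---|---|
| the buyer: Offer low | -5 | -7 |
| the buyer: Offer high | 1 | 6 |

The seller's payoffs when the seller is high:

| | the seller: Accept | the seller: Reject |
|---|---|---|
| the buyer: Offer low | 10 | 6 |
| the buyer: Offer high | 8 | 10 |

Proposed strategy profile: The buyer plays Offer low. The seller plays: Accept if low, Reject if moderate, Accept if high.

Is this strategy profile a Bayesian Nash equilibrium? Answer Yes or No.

The buyer plays Offer low: E[Offer low] = 1/2·(9) + 1/4·(12) + 1/4·(9) = 39/4; E[Offer high] = 27/4. Best-responding. ✓
The seller (reservation value low), facing Offer low: Accept gives 2, Reject gives 1. Proposed Accept is best. ✓
The seller (reservation value moderate), facing Offer low: Accept gives -5, Reject gives -7. Proposed Reject is not best — profitable deviation exists. ✗
The seller (reservation value high), facing Offer low: Accept gives 10, Reject gives 6. Proposed Accept is best. ✓

No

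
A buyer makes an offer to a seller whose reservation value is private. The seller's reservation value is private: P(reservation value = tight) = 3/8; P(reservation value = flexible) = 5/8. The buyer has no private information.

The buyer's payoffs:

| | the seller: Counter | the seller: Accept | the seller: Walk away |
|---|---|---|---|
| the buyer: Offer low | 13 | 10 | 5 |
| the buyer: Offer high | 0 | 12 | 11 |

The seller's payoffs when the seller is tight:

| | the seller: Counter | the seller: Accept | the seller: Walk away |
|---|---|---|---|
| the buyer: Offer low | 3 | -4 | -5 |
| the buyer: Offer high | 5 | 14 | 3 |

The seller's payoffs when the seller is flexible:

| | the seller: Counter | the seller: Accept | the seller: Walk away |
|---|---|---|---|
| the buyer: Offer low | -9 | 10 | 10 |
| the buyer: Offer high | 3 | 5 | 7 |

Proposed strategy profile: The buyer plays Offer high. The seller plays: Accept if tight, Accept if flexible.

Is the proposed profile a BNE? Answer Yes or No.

No

The buyer plays Offer high: E[Offer high] = 3/8·(12) + 5/8·(12) = 12; E[Offer low] = 10. Best-responding. ✓
The seller (reservation value tight), facing Offer high: Counter gives 5, Accept gives 14, Walk away gives 3. Proposed Accept is best. ✓
The seller (reservation value flexible), facing Offer high: Counter gives 3, Accept gives 5, Walk away gives 7. Proposed Accept is not best — profitable deviation exists. ✗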